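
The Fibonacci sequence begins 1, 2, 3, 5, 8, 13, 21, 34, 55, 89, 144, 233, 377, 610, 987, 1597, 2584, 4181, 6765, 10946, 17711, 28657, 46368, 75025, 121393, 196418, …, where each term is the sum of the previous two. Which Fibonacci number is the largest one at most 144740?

121393

121393 ≤ 144740 < 196418, so the largest Fibonacci number not exceeding 144740 is 121393.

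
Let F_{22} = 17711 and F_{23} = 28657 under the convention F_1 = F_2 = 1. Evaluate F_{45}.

By F_{2k+1} = F_k² + F_{k+1}²: F_{45} = 17711² + 28657² = 313679521 + 821223649 = 1134903170.

1134903170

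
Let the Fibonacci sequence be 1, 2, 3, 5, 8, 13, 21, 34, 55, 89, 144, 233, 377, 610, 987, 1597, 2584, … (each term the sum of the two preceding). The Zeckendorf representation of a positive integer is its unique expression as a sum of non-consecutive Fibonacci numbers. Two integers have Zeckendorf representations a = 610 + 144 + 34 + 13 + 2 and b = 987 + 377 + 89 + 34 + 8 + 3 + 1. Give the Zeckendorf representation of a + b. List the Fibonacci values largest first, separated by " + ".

The two numbers are 803 and 1499, so their sum is 2302.
take 1597 (≤ 2302); 2302 − 1597 = 705
take 610 (≤ 705); 705 − 610 = 95
take 89 (≤ 95); 95 − 89 = 6
take 5 (≤ 6); 6 − 5 = 1
take 1 (≤ 1); 1 − 1 = 0

1597 + 610 + 89 + 5 + 1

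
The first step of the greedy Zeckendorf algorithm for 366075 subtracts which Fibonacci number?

317811

317811 ≤ 366075 < 514229, so the largest Fibonacci number not exceeding 366075 is 317811.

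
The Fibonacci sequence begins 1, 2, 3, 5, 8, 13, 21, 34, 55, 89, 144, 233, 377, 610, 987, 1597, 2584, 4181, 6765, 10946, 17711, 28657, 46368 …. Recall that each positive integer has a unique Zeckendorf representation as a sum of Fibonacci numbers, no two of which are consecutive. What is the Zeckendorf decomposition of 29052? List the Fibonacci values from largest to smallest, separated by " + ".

28657 + 377 + 13 + 5

Greedy algorithm:
subtract 28657 from 29052: 395 remains
subtract 377 from 395: 18 remains
subtract 13 from 18: 5 remains
subtract 5 from 5: 0 remains
So 29052 = 28657 + 377 + 13 + 5, with no two terms consecutive in the sequence.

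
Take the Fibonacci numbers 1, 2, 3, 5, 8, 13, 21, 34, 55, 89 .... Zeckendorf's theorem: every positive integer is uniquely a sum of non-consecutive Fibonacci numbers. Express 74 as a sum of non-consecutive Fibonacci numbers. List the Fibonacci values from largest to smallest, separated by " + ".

Repeatedly subtract the largest Fibonacci number that fits:
74: greatest Fibonacci not exceeding it is 55, leaving 19
19: greatest Fibonacci not exceeding it is 13, leaving 6
6: greatest Fibonacci not exceeding it is 5, leaving 1
1: greatest Fibonacci not exceeding it is 1, leaving 0
So 74 = 55 + 13 + 5 + 1, with no two terms consecutive in the sequence.

55 + 13 + 5 + 1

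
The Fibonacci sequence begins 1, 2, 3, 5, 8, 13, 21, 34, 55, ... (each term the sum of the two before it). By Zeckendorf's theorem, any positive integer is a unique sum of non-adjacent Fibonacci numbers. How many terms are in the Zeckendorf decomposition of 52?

34 ≤ 52 < 55, so take 34; remainder 18
13 ≤ 18 < 21, so take 13; remainder 5
5 ≤ 5 < 8, so take 5; remainder 0
52 = 34 + 13 + 5, which has 3 terms.

3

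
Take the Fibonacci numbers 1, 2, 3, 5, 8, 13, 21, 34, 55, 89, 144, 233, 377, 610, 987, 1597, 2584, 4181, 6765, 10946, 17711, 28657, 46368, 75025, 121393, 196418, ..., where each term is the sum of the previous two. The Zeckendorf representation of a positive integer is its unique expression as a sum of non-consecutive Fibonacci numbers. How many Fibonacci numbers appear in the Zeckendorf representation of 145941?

121393 ≤ 145941 < 196418, so take 121393; remainder 24548
17711 ≤ 24548 < 28657, so take 17711; remainder 6837
6765 ≤ 6837 < 10946, so take 6765; remainder 72
55 ≤ 72 < 89, so take 55; remainder 17
13 ≤ 17 < 21, so take 13; remainder 4
3 ≤ 4 < 5, so take 3; remainder 1
1 ≤ 1 < 2, so take 1; remainder 0
145941 = 121393 + 17711 + 6765 + 55 + 13 + 3 + 1, which has 7 terms.

7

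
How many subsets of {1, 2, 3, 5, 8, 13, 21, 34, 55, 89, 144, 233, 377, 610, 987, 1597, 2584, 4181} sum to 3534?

3534 = 2584+610+233+89+13+5 = 2584+610+233+89+13+3+2 = 2584+610+233+55+34+13+5 = … (27 more), for 30 in all.

30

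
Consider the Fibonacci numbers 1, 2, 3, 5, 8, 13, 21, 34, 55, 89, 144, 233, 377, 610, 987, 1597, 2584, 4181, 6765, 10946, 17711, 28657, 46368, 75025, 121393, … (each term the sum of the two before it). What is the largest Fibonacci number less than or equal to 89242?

75025

75025 ≤ 89242 < 121393, so the largest Fibonacci number not exceeding 89242 is 75025.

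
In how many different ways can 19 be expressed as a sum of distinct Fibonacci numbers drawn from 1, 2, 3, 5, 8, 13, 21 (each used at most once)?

Starting from the Zeckendorf form and repeatedly splitting a term F_k into F_{k−1} + F_{k−2} (when neither is already used) reaches every representation.
19 = 13+5+1 = 13+3+2+1 = 8+5+3+2+1 — 3 representations.

3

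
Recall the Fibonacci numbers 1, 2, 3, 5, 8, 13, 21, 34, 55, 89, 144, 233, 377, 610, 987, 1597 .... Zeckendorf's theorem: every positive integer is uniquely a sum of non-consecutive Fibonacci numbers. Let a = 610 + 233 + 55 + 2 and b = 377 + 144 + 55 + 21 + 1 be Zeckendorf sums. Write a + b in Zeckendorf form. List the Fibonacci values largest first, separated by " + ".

987 + 377 + 89 + 34 + 8 + 3

The two numbers are 900 and 598, so their sum is 1498.
1498 − 987 = 511
511 − 377 = 134
134 − 89 = 45
45 − 34 = 11
11 − 8 = 3
3 − 3 = 0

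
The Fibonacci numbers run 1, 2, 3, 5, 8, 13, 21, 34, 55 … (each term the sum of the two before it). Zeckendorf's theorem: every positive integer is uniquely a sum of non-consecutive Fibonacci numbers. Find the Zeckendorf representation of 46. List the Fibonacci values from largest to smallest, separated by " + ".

46 − 34 = 12
12 − 8 = 4
4 − 3 = 1
1 − 1 = 0
So 46 = 34 + 8 + 3 + 1, with no two terms consecutive in the sequence.

34 + 8 + 3 + 1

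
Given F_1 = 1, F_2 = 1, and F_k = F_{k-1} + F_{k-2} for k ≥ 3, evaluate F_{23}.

28657

Iterating the recurrence up to F_{15} = 610 and F_{14} = 377:
F_{16} = F_{15} + F_{14} = 610 + 377 = 987
F_{17} = F_{16} + F_{15} = 987 + 610 = 1597
F_{18} = F_{17} + F_{16} = 1597 + 987 = 2584
F_{19} = F_{18} + F_{17} = 2584 + 1597 = 4181
F_{20} = F_{19} + F_{18} = 4181 + 2584 = 6765
F_{21} = F_{20} + F_{19} = 6765 + 4181 = 10946
F_{22} = F_{21} + F_{20} = 10946 + 6765 = 17711
F_{23} = F_{22} + F_{21} = 17711 + 10946 = 28657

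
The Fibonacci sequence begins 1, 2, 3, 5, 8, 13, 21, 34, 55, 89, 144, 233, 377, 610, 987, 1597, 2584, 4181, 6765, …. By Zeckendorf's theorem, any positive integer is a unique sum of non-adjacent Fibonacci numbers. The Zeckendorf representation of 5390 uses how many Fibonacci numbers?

5390: greatest Fibonacci not exceeding it is 4181, leaving 1209
1209: greatest Fibonacci not exceeding it is 987, leaving 222
222: greatest Fibonacci not exceeding it is 144, leaving 78
78: greatest Fibonacci not exceeding it is 55, leaving 23
23: greatest Fibonacci not exceeding it is 21, leaving 2
2: greatest Fibonacci not exceeding it is 2, leaving 0
5390 = 4181 + 987 + 144 + 55 + 21 + 2, which has 6 terms.

6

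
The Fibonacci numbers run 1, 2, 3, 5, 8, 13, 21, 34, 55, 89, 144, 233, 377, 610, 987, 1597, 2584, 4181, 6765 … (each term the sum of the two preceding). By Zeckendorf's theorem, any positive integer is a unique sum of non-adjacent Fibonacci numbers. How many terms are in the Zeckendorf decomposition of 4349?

largest Fibonacci ≤ 4349 is 4181; 4349 − 4181 = 168
largest Fibonacci ≤ 168 is 144; 168 − 144 = 24
largest Fibonacci ≤ 24 is 21; 24 − 21 = 3
largest Fibonacci ≤ 3 is 3; 3 − 3 = 0
4349 = 4181 + 144 + 21 + 3, which has 4 terms.

4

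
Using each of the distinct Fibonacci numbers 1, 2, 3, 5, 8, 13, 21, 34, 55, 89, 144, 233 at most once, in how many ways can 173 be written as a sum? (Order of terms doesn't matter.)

12

Each representation comes from the Zeckendorf form by replacing some F_k with F_{k−1} + F_{k−2} where possible.
173 = 144+21+8 = 144+21+5+3 = 89+55+21+8 = 144+21+5+2+1 = … (8 more), for 12 in all.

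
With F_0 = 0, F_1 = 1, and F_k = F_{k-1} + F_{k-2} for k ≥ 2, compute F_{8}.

21

Iterating the recurrence up to F_{4} = 3 and F_{3} = 2:
F_{5} = F_{4} + F_{3} = 3 + 2 = 5
F_{6} = F_{5} + F_{4} = 5 + 3 = 8
F_{7} = F_{6} + F_{5} = 8 + 5 = 13
F_{8} = F_{7} + F_{6} = 13 + 8 = 21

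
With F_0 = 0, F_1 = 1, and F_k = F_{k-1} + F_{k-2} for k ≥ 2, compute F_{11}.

Iterating the recurrence up to F_{3} = 2 and F_{2} = 1:
F_{4} = F_{3} + F_{2} = 2 + 1 = 3
F_{5} = F_{4} + F_{3} = 3 + 2 = 5
F_{6} = F_{5} + F_{4} = 5 + 3 = 8
F_{7} = F_{6} + F_{5} = 8 + 5 = 13
F_{8} = F_{7} + F_{6} = 13 + 8 = 21
F_{9} = F_{8} + F_{7} = 21 + 13 = 34
F_{10} = F_{9} + F_{8} = 34 + 21 = 55
F_{11} = F_{10} + F_{9} = 55 + 34 = 89

89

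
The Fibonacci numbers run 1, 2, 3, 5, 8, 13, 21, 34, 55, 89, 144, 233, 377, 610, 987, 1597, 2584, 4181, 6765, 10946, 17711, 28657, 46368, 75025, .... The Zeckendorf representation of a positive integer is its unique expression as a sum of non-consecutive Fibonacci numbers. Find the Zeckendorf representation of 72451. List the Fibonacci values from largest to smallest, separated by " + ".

46368 + 17711 + 6765 + 1597 + 8 + 2

Greedily peel off the largest Fibonacci term at each step:
take 46368 (≤ 72451); 72451 − 46368 = 26083
take 17711 (≤ 26083); 26083 − 17711 = 8372
take 6765 (≤ 8372); 8372 − 6765 = 1607
take 1597 (≤ 1607); 1607 − 1597 = 10
take 8 (≤ 10); 10 − 8 = 2
take 2 (≤ 2); 2 − 2 = 0
So 72451 = 46368 + 17711 + 6765 + 1597 + 8 + 2, with no two terms consecutive in the sequence.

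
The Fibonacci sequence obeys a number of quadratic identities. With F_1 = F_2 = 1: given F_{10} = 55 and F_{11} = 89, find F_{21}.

By F_{2k+1} = F_k² + F_{k+1}²: F_{21} = 55² + 89² = 3025 + 7921 = 10946.

10946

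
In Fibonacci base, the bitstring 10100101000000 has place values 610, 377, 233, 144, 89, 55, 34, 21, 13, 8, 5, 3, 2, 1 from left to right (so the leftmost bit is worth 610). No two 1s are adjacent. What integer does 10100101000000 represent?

919

Summing the place values of the 1 bits: 610 + 233 + 55 + 21 = 919.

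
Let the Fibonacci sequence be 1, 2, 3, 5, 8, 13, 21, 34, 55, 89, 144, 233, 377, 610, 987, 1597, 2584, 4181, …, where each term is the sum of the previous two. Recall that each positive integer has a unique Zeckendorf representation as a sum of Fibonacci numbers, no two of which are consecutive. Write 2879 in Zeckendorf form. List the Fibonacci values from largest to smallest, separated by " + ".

2584 + 233 + 55 + 5 + 2

Greedy algorithm:
subtract 2584 from 2879: 295 remains
subtract 233 from 295: 62 remains
subtract 55 from 62: 7 remains
subtract 5 from 7: 2 remains
subtract 2 from 2: 0 remains
So 2879 = 2584 + 233 + 55 + 5 + 2, with no two terms consecutive in the sequence.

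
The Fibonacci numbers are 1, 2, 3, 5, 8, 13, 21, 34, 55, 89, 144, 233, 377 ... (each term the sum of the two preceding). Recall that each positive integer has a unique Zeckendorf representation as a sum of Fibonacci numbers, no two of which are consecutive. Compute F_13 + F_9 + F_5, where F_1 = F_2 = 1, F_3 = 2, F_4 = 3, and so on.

F_13 + F_9 + F_5 = 233 + 34 + 5 = 272.

272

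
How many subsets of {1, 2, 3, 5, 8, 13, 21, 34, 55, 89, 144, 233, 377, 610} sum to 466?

466 = 377+89 = 377+55+34 = 233+144+89 = … (7 more), for 10 in all.

10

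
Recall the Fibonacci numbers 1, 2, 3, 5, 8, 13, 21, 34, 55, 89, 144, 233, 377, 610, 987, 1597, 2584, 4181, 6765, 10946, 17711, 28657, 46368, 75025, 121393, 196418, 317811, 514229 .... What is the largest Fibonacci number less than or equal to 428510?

317811

317811 ≤ 428510 < 514229, so the largest Fibonacci number not exceeding 428510 is 317811.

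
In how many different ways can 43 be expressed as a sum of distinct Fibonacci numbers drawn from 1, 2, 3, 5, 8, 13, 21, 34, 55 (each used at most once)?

4

Each representation comes from the Zeckendorf form by replacing some F_k with F_{k−1} + F_{k−2} where possible.
43 = 34+8+1 = 34+5+3+1 = 21+13+8+1 = … (1 more), for 4 in all.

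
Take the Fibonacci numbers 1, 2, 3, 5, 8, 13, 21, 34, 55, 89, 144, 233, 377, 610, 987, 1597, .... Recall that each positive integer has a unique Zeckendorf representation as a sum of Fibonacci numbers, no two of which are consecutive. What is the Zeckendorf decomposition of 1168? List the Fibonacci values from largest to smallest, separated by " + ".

1168 − 987 = 181
181 − 144 = 37
37 − 34 = 3
3 − 3 = 0
So 1168 = 987 + 144 + 34 + 3, with no two terms consecutive in the sequence.

987 + 144 + 34 + 3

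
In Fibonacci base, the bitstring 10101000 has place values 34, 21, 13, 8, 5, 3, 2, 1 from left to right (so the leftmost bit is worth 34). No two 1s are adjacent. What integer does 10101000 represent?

52

Summing the place values of the 1 bits: 34 + 13 + 5 = 52.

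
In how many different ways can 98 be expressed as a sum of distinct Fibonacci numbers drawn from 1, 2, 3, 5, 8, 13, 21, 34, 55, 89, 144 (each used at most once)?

Starting from the Zeckendorf form and repeatedly splitting a term F_k into F_{k−1} + F_{k−2} (when neither is already used) reaches every representation.
98 = 89+8+1 = 89+5+3+1 = 55+34+8+1 = 55+34+5+3+1 = … (2 more), for 6 in all.

6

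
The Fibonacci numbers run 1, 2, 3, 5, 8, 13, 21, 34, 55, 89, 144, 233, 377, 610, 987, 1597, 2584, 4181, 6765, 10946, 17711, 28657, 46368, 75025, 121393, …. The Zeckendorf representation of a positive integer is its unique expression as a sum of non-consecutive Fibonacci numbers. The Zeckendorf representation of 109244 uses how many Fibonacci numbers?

Repeatedly subtract the largest Fibonacci number that fits:
largest Fibonacci ≤ 109244 is 75025; 109244 − 75025 = 34219
largest Fibonacci ≤ 34219 is 28657; 34219 − 28657 = 5562
largest Fibonacci ≤ 5562 is 4181; 5562 − 4181 = 1381
largest Fibonacci ≤ 1381 is 987; 1381 − 987 = 394
largest Fibonacci ≤ 394 is 377; 394 − 377 = 17
largest Fibonacci ≤ 17 is 13; 17 − 13 = 4
largest Fibonacci ≤ 4 is 3; 4 − 3 = 1
largest Fibonacci ≤ 1 is 1; 1 − 1 = 0
109244 = 75025 + 28657 + 4181 + 987 + 377 + 13 + 3 + 1, which has 8 terms.

8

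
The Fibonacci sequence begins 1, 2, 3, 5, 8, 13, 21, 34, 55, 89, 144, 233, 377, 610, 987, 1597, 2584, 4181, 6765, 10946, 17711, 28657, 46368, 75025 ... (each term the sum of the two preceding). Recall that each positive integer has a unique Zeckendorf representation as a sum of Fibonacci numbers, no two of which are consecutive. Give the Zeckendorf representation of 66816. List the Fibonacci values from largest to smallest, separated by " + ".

Greedy algorithm:
66816 − 46368 = 20448
20448 − 17711 = 2737
2737 − 2584 = 153
153 − 144 = 9
9 − 8 = 1
1 − 1 = 0
So 66816 = 46368 + 17711 + 2584 + 144 + 8 + 1, with no two terms consecutive in the sequence.

46368 + 17711 + 2584 + 144 + 8 + 1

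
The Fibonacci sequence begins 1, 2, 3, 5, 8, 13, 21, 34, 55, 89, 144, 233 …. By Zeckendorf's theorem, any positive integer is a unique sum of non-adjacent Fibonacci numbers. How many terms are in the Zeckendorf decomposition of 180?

3

Repeatedly subtract the largest Fibonacci number that fits:
180 − 144 = 36
36 − 34 = 2
2 − 2 = 0
180 = 144 + 34 + 2, which has 3 terms.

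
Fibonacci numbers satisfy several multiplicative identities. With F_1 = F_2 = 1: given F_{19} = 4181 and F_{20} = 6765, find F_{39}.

By F_{2k+1} = F_k² + F_{k+1}²: F_{39} = 4181² + 6765² = 17480761 + 45765225 = 63245986.

63245986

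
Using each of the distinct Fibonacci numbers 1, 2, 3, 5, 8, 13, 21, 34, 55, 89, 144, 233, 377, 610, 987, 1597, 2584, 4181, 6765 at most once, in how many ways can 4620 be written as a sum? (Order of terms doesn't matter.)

24

Starting from the Zeckendorf form and repeatedly splitting a term F_k into F_{k−1} + F_{k−2} (when neither is already used) reaches every representation.
4620 = 4181+377+55+5+2 = 4181+377+34+21+5+2 = 4181+233+144+55+5+2 = 2584+1597+377+55+5+2 = 4181+377+34+13+8+5+2 = … (19 more), for 24 in all.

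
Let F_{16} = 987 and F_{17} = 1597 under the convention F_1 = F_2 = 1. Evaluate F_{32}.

By the doubling identity F_{2k} = F_k(2F_{k+1} − F_k): F_{32} = 987·(2·1597 − 987) = 987·2207 = 2178309.

2178309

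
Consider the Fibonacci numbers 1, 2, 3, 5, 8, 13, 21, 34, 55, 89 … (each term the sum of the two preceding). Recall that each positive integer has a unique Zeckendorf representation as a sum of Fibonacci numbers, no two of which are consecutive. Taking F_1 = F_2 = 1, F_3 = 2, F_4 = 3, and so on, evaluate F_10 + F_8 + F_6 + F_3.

F_10 + F_8 + F_6 + F_3 = 55 + 21 + 8 + 2 = 86.

86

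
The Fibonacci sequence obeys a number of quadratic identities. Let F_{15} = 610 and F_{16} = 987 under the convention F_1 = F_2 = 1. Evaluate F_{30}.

832040

By the doubling identity F_{2k} = F_k(2F_{k+1} − F_k): F_{30} = 610·(2·987 − 610) = 610·1364 = 832040.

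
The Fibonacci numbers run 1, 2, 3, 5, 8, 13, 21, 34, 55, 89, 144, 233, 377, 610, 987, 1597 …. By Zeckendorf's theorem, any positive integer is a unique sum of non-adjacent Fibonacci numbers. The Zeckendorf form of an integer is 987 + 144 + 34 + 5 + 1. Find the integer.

1171

987 + 144 + 34 + 5 + 1 = 1171.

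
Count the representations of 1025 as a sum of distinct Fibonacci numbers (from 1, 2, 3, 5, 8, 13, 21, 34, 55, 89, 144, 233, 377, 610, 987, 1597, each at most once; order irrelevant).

1025 = 987+34+3+1 = 987+21+13+3+1 = 610+377+34+3+1 = 987+21+8+5+3+1 = 610+377+21+13+3+1 = … (7 more), for 12 in all.

12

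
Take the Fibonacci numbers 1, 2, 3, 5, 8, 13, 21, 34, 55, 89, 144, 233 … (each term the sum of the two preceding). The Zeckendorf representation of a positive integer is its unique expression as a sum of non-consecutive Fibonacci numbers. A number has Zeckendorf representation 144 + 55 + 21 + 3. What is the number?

144 + 55 + 21 + 3 = 223.

223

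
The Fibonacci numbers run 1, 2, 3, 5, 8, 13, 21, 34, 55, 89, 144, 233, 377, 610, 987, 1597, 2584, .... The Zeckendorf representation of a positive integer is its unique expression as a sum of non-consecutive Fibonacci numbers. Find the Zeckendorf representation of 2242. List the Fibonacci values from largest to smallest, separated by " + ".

Repeatedly subtract the largest Fibonacci number that fits:
largest Fibonacci ≤ 2242 is 1597; 2242 − 1597 = 645
largest Fibonacci ≤ 645 is 610; 645 − 610 = 35
largest Fibonacci ≤ 35 is 34; 35 − 34 = 1
largest Fibonacci ≤ 1 is 1; 1 − 1 = 0
So 2242 = 1597 + 610 + 34 + 1, with no two terms consecutive in the sequence.

1597 + 610 + 34 + 1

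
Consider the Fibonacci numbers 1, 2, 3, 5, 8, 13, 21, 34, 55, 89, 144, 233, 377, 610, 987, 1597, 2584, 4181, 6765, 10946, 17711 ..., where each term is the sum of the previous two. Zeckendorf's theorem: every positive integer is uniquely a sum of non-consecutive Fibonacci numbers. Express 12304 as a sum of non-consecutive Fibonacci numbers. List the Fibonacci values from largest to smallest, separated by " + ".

Repeatedly subtract the largest Fibonacci number that fits:
largest Fibonacci ≤ 12304 is 10946; 12304 − 10946 = 1358
largest Fibonacci ≤ 1358 is 987; 1358 − 987 = 371
largest Fibonacci ≤ 371 is 233; 371 − 233 = 138
largest Fibonacci ≤ 138 is 89; 138 − 89 = 49
largest Fibonacci ≤ 49 is 34; 49 − 34 = 15
largest Fibonacci ≤ 15 is 13; 15 − 13 = 2
largest Fibonacci ≤ 2 is 2; 2 − 2 = 0
So 12304 = 10946 + 987 + 233 + 89 + 34 + 13 + 2, with no two terms consecutive in the sequence.

10946 + 987 + 233 + 89 + 34 + 13 + 2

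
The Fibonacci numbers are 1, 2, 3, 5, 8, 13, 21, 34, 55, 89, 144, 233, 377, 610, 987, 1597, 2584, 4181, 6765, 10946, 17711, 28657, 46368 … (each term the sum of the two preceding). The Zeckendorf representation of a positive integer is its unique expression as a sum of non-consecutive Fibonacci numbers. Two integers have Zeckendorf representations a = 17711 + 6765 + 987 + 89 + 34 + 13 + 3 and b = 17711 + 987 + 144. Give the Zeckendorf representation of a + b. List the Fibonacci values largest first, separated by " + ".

The two numbers are 25602 and 18842, so their sum is 44444.
28657 ≤ 44444 < 46368, so take 28657; remainder 15787
10946 ≤ 15787 < 17711, so take 10946; remainder 4841
4181 ≤ 4841 < 6765, so take 4181; remainder 660
610 ≤ 660 < 987, so take 610; remainder 50
34 ≤ 50 < 55, so take 34; remainder 16
13 ≤ 16 < 21, so take 13; remainder 3
3 ≤ 3 < 5, so take 3; remainder 0

28657 + 10946 + 4181 + 610 + 34 + 13 + 3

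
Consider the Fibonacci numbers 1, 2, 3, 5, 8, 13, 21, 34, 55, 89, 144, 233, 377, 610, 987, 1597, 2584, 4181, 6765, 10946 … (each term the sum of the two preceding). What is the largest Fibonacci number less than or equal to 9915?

6765 ≤ 9915 < 10946, so the largest Fibonacci number not exceeding 9915 is 6765.

6765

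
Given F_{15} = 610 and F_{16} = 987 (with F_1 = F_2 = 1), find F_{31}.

By F_{2k+1} = F_k² + F_{k+1}²: F_{31} = 610² + 987² = 372100 + 974169 = 1346269.

1346269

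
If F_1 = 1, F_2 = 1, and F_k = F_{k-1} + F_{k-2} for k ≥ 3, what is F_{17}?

Iterating the recurrence up to F_{13} = 233 and F_{12} = 144:
F_{14} = F_{13} + F_{12} = 233 + 144 = 377
F_{15} = F_{14} + F_{13} = 377 + 233 = 610
F_{16} = F_{15} + F_{14} = 610 + 377 = 987
F_{17} = F_{16} + F_{15} = 987 + 610 = 1597

1597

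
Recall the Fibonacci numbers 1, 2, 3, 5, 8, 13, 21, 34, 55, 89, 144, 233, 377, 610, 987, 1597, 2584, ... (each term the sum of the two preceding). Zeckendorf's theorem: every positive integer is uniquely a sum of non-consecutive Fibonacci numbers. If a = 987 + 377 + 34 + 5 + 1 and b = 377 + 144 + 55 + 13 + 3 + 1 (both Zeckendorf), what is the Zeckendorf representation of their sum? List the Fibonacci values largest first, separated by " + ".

1597 + 377 + 21 + 2

The two numbers are 1404 and 593, so their sum is 1997.
Greedy algorithm:
1597 ≤ 1997 < 2584, so take 1597; remainder 400
377 ≤ 400 < 610, so take 377; remainder 23
21 ≤ 23 < 34, so take 21; remainder 2
2 ≤ 2 < 3, so take 2; remainder 0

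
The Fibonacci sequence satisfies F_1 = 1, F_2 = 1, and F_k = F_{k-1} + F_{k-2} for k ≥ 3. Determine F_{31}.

1346269

Iterating the recurrence up to F_{23} = 28657 and F_{22} = 17711:
F_{24} = F_{23} + F_{22} = 28657 + 17711 = 46368
F_{25} = F_{24} + F_{23} = 46368 + 28657 = 75025
F_{26} = F_{25} + F_{24} = 75025 + 46368 = 121393
F_{27} = F_{26} + F_{25} = 121393 + 75025 = 196418
F_{28} = F_{27} + F_{26} = 196418 + 121393 = 317811
F_{29} = F_{28} + F_{27} = 317811 + 196418 = 514229
F_{30} = F_{29} + F_{28} = 514229 + 317811 = 832040
F_{31} = F_{30} + F_{29} = 832040 + 514229 = 1346269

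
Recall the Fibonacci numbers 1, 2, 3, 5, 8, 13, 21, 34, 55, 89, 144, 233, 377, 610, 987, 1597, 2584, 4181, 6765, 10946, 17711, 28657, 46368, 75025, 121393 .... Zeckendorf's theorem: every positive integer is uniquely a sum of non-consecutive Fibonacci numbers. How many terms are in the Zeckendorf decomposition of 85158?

Greedily peel off the largest Fibonacci term at each step:
take 75025 (≤ 85158); 85158 − 75025 = 10133
take 6765 (≤ 10133); 10133 − 6765 = 3368
take 2584 (≤ 3368); 3368 − 2584 = 784
take 610 (≤ 784); 784 − 610 = 174
take 144 (≤ 174); 174 − 144 = 30
take 21 (≤ 30); 30 − 21 = 9
take 8 (≤ 9); 9 − 8 = 1
take 1 (≤ 1); 1 − 1 = 0
85158 = 75025 + 6765 + 2584 + 610 + 144 + 21 + 8 + 1, which has 8 terms.

8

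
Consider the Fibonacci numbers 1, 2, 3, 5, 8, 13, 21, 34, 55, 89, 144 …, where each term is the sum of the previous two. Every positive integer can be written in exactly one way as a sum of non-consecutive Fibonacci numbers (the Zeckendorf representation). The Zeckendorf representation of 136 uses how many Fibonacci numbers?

largest Fibonacci ≤ 136 is 89; 136 − 89 = 47
largest Fibonacci ≤ 47 is 34; 47 − 34 = 13
largest Fibonacci ≤ 13 is 13; 13 − 13 = 0
136 = 89 + 34 + 13, which has 3 terms.

3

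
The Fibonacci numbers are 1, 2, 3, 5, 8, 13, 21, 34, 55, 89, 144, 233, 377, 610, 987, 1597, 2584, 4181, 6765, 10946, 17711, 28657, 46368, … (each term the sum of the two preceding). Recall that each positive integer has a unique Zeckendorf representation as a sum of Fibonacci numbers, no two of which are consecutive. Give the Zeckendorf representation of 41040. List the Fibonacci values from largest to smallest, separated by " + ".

28657 + 10946 + 987 + 377 + 55 + 13 + 5

Greedy algorithm:
take 28657 (≤ 41040); 41040 − 28657 = 12383
take 10946 (≤ 12383); 12383 − 10946 = 1437
take 987 (≤ 1437); 1437 − 987 = 450
take 377 (≤ 450); 450 − 377 = 73
take 55 (≤ 73); 73 − 55 = 18
take 13 (≤ 18); 18 − 13 = 5
take 5 (≤ 5); 5 − 5 = 0
So 41040 = 28657 + 10946 + 987 + 377 + 55 + 13 + 5, with no two terms consecutive in the sequence.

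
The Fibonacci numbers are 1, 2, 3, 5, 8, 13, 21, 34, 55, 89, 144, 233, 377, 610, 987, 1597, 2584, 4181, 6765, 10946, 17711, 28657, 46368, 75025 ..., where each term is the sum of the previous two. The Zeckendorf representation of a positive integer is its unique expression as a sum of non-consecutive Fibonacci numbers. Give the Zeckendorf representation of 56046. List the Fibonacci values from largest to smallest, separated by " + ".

46368 + 6765 + 2584 + 233 + 89 + 5 + 2

Repeatedly subtract the largest Fibonacci number that fits:
56046: greatest Fibonacci not exceeding it is 46368, leaving 9678
9678: greatest Fibonacci not exceeding it is 6765, leaving 2913
2913: greatest Fibonacci not exceeding it is 2584, leaving 329
329: greatest Fibonacci not exceeding it is 233, leaving 96
96: greatest Fibonacci not exceeding it is 89, leaving 7
7: greatest Fibonacci not exceeding it is 5, leaving 2
2: greatest Fibonacci not exceeding it is 2, leaving 0
So 56046 = 46368 + 6765 + 2584 + 233 + 89 + 5 + 2, with no two terms consecutive in the sequence.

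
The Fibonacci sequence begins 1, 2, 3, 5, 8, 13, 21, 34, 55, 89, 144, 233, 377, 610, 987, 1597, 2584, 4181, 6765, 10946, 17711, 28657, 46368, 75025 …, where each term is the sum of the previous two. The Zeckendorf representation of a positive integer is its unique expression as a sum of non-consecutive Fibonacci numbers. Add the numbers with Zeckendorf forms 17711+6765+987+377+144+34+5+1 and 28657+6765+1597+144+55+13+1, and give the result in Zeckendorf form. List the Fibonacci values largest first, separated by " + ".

The two numbers are 26024 and 37232, so their sum is 63256.
Repeatedly subtract the largest Fibonacci number that fits:
46368 ≤ 63256 < 75025, so take 46368; remainder 16888
10946 ≤ 16888 < 17711, so take 10946; remainder 5942
4181 ≤ 5942 < 6765, so take 4181; remainder 1761
1597 ≤ 1761 < 2584, so take 1597; remainder 164
144 ≤ 164 < 233, so take 144; remainder 20
13 ≤ 20 < 21, so take 13; remainder 7
5 ≤ 7 < 8, so take 5; remainder 2
2 ≤ 2 < 3, so take 2; remainder 0

46368 + 10946 + 4181 + 1597 + 144 + 13 + 5 + 2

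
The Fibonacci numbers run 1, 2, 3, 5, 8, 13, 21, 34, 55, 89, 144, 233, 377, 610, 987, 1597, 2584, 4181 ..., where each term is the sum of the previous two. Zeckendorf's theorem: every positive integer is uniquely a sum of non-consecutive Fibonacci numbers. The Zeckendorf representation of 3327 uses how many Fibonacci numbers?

6

Greedily peel off the largest Fibonacci term at each step:
subtract 2584 from 3327: 743 remains
subtract 610 from 743: 133 remains
subtract 89 from 133: 44 remains
subtract 34 from 44: 10 remains
subtract 8 from 10: 2 remains
subtract 2 from 2: 0 remains
3327 = 2584 + 610 + 89 + 34 + 8 + 2, which has 6 terms.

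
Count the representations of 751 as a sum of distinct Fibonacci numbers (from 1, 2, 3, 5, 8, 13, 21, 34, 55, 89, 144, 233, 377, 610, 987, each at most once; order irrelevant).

Each representation comes from the Zeckendorf form by replacing some F_k with F_{k−1} + F_{k−2} where possible.
751 = 610+89+34+13+5 = 610+89+34+13+3+2 = 377+233+89+34+13+5 = … (8 more), for 11 in all.

11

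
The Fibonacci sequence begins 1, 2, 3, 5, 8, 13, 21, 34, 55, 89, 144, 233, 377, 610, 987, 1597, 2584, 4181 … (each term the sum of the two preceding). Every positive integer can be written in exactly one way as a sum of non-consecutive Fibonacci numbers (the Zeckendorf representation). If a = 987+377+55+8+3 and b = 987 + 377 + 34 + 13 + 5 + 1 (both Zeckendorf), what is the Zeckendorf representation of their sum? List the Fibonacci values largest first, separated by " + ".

The two numbers are 1430 and 1417, so their sum is 2847.
largest Fibonacci ≤ 2847 is 2584; 2847 − 2584 = 263
largest Fibonacci ≤ 263 is 233; 263 − 233 = 30
largest Fibonacci ≤ 30 is 21; 30 − 21 = 9
largest Fibonacci ≤ 9 is 8; 9 − 8 = 1
largest Fibonacci ≤ 1 is 1; 1 − 1 = 0

2584 + 233 + 21 + 8 + 1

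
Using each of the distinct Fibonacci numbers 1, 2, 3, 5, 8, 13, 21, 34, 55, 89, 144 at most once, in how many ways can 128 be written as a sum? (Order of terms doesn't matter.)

8

128 = 89+34+5 = 89+34+3+2 = 89+21+13+5 = 89+21+13+3+2 = 55+34+21+13+5 = … (3 more), for 8 in all.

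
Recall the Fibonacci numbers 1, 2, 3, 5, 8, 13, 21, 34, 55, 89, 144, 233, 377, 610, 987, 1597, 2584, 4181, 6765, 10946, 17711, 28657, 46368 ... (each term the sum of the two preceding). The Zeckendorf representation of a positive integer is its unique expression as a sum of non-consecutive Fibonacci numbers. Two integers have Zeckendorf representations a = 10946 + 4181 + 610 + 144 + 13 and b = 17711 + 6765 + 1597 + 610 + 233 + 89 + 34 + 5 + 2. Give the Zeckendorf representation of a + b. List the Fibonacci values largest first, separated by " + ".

The two numbers are 15894 and 27046, so their sum is 42940.
42940: greatest Fibonacci not exceeding it is 28657, leaving 14283
14283: greatest Fibonacci not exceeding it is 10946, leaving 3337
3337: greatest Fibonacci not exceeding it is 2584, leaving 753
753: greatest Fibonacci not exceeding it is 610, leaving 143
143: greatest Fibonacci not exceeding it is 89, leaving 54
54: greatest Fibonacci not exceeding it is 34, leaving 20
20: greatest Fibonacci not exceeding it is 13, leaving 7
7: greatest Fibonacci not exceeding it is 5, leaving 2
2: greatest Fibonacci not exceeding it is 2, leaving 0

28657 + 10946 + 2584 + 610 + 89 + 34 + 13 + 5 + 2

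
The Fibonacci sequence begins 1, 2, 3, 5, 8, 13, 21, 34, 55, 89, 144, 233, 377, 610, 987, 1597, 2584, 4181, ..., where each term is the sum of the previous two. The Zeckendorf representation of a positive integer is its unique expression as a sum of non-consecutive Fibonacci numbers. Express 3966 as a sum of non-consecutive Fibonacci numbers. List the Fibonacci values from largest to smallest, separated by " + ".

Greedy algorithm:
largest Fibonacci ≤ 3966 is 2584; 3966 − 2584 = 1382
largest Fibonacci ≤ 1382 is 987; 1382 − 987 = 395
largest Fibonacci ≤ 395 is 377; 395 − 377 = 18
largest Fibonacci ≤ 18 is 13; 18 − 13 = 5
largest Fibonacci ≤ 5 is 5; 5 − 5 = 0
So 3966 = 2584 + 987 + 377 + 13 + 5, with no two terms consecutive in the sequence.

2584 + 987 + 377 + 13 + 5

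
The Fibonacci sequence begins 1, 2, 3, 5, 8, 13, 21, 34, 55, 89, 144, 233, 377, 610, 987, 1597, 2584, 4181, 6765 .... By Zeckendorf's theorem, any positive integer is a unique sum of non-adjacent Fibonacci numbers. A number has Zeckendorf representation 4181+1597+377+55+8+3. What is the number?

6221

4181+1597+377+55+8+3 = 6221.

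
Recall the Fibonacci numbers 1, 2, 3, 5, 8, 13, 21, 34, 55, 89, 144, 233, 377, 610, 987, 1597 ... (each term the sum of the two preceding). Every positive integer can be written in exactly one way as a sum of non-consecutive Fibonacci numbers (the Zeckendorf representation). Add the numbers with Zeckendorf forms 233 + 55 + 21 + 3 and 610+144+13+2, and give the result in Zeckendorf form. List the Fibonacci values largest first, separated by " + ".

987 + 89 + 5

The two numbers are 312 and 769, so their sum is 1081.
987 ≤ 1081 < 1597, so take 987; remainder 94
89 ≤ 94 < 144, so take 89; remainder 5
5 ≤ 5 < 8, so take 5; remainder 0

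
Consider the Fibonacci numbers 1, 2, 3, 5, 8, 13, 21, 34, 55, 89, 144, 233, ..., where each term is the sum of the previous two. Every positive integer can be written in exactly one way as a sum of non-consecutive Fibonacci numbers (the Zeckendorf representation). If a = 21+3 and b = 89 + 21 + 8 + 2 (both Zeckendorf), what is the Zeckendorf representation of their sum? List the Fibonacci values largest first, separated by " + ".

The two numbers are 24 and 120, so their sum is 144.
subtract 144 from 144: 0 remains

144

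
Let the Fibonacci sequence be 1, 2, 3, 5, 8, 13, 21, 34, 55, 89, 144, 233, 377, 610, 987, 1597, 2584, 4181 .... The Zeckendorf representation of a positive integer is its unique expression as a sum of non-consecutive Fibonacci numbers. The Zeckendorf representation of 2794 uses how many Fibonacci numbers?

Repeatedly subtract the largest Fibonacci number that fits:
2584 ≤ 2794 < 4181, so take 2584; remainder 210
144 ≤ 210 < 233, so take 144; remainder 66
55 ≤ 66 < 89, so take 55; remainder 11
8 ≤ 11 < 13, so take 8; remainder 3
3 ≤ 3 < 5, so take 3; remainder 0
2794 = 2584 + 144 + 55 + 8 + 3, which has 5 terms.

5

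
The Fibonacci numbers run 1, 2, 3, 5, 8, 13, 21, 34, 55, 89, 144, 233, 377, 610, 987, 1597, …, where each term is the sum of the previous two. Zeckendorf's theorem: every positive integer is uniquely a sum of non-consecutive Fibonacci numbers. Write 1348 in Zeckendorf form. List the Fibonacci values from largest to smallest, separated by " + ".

987 + 233 + 89 + 34 + 5

1348 − 987 = 361
361 − 233 = 128
128 − 89 = 39
39 − 34 = 5
5 − 5 = 0
So 1348 = 987 + 233 + 89 + 34 + 5, with no two terms consecutive in the sequence.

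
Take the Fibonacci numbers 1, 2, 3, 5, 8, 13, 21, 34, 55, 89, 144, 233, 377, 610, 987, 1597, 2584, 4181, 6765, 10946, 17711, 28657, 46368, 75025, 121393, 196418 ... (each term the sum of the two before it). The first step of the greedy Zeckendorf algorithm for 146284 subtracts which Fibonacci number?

121393

121393 ≤ 146284 < 196418, so the largest Fibonacci number not exceeding 146284 is 121393.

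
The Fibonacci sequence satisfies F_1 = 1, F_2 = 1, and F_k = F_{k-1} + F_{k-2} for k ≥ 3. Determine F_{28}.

317811

Iterating the recurrence up to F_{21} = 10946 and F_{20} = 6765:
F_{22} = F_{21} + F_{20} = 10946 + 6765 = 17711
F_{23} = F_{22} + F_{21} = 17711 + 10946 = 28657
F_{24} = F_{23} + F_{22} = 28657 + 17711 = 46368
F_{25} = F_{24} + F_{23} = 46368 + 28657 = 75025
F_{26} = F_{25} + F_{24} = 75025 + 46368 = 121393
F_{27} = F_{26} + F_{25} = 121393 + 75025 = 196418
F_{28} = F_{27} + F_{26} = 196418 + 121393 = 317811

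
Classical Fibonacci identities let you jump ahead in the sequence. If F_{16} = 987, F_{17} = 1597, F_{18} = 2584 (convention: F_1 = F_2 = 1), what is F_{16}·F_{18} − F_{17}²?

987·2584 − 1597² = 2550408 − 2550409 = -1. (Cassini's identity: F_{k−1}F_{k+1} − F_k² = (−1)^k.)

-1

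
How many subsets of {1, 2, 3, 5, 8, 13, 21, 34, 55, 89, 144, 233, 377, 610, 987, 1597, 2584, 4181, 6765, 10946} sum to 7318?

47

7318 = 6765+377+144+21+8+3 = 6765+377+144+21+8+2+1 = 6765+377+89+55+21+8+3 = 6765+377+144+21+5+3+2+1 = … (43 more), for 47 in all.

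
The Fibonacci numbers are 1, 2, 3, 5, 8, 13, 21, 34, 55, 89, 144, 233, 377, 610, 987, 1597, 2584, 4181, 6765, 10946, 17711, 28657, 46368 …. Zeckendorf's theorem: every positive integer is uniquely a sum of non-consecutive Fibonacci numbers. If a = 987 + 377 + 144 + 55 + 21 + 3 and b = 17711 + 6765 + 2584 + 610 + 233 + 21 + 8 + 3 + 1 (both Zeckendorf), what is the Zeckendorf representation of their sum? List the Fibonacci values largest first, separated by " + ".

The two numbers are 1587 and 27936, so their sum is 29523.
29523 − 28657 = 866
866 − 610 = 256
256 − 233 = 23
23 − 21 = 2
2 − 2 = 0

28657 + 610 + 233 + 21 + 2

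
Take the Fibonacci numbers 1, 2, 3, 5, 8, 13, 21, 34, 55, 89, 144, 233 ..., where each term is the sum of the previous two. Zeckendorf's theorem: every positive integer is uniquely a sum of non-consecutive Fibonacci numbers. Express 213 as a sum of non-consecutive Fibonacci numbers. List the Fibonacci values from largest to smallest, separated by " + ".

213 − 144 = 69
69 − 55 = 14
14 − 13 = 1
1 − 1 = 0
So 213 = 144 + 55 + 13 + 1, with no two terms consecutive in the sequence.

144 + 55 + 13 + 1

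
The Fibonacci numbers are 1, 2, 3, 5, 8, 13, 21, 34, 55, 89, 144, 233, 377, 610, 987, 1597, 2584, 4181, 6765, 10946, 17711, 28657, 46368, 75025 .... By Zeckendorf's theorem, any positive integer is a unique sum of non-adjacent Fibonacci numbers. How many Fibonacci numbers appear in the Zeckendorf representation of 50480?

8

46368 ≤ 50480 < 75025, so take 46368; remainder 4112
2584 ≤ 4112 < 4181, so take 2584; remainder 1528
987 ≤ 1528 < 1597, so take 987; remainder 541
377 ≤ 541 < 610, so take 377; remainder 164
144 ≤ 164 < 233, so take 144; remainder 20
13 ≤ 20 < 21, so take 13; remainder 7
5 ≤ 7 < 8, so take 5; remainder 2
2 ≤ 2 < 3, so take 2; remainder 0
50480 = 46368 + 2584 + 987 + 377 + 144 + 13 + 5 + 2, which has 8 terms.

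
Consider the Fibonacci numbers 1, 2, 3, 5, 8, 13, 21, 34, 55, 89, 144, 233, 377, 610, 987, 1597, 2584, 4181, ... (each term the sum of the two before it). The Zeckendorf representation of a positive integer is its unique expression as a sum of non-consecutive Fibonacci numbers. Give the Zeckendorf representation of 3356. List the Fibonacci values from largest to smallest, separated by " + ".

Greedily peel off the largest Fibonacci term at each step:
2584 ≤ 3356 < 4181, so take 2584; remainder 772
610 ≤ 772 < 987, so take 610; remainder 162
144 ≤ 162 < 233, so take 144; remainder 18
13 ≤ 18 < 21, so take 13; remainder 5
5 ≤ 5 < 8, so take 5; remainder 0
So 3356 = 2584 + 610 + 144 + 13 + 5, with no two terms consecutive in the sequence.

2584 + 610 + 144 + 13 + 5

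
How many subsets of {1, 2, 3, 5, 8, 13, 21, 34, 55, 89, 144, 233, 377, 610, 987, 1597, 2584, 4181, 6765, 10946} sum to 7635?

60

7635 = 6765+610+233+21+5+1 = 6765+610+233+21+3+2+1 = 6765+610+233+13+8+5+1 = 6765+610+144+89+21+5+1 = … (56 more), for 60 in all.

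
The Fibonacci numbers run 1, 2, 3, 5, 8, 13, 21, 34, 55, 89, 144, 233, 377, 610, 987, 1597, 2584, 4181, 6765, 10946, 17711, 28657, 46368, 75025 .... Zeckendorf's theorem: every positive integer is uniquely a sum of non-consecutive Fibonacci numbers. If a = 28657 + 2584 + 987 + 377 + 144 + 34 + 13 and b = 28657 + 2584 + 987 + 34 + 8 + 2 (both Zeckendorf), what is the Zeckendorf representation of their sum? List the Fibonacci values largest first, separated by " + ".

46368 + 17711 + 987 + 2

The two numbers are 32796 and 32272, so their sum is 65068.
Greedily peel off the largest Fibonacci term at each step:
46368 ≤ 65068 < 75025, so take 46368; remainder 18700
17711 ≤ 18700 < 28657, so take 17711; remainder 989
987 ≤ 989 < 1597, so take 987; remainder 2
2 ≤ 2 < 3, so take 2; remainder 0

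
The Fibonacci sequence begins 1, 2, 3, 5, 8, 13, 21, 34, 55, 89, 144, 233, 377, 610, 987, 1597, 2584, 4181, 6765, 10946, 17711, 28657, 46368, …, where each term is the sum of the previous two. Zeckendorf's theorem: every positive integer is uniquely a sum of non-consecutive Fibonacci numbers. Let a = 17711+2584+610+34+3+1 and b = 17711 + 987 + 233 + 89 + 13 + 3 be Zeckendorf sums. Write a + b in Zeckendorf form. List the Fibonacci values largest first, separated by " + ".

The two numbers are 20943 and 19036, so their sum is 39979.
Greedily peel off the largest Fibonacci term at each step:
39979: greatest Fibonacci not exceeding it is 28657, leaving 11322
11322: greatest Fibonacci not exceeding it is 10946, leaving 376
376: greatest Fibonacci not exceeding it is 233, leaving 143
143: greatest Fibonacci not exceeding it is 89, leaving 54
54: greatest Fibonacci not exceeding it is 34, leaving 20
20: greatest Fibonacci not exceeding it is 13, leaving 7
7: greatest Fibonacci not exceeding it is 5, leaving 2
2: greatest Fibonacci not exceeding it is 2, leaving 0

28657 + 10946 + 233 + 89 + 34 + 13 + 5 + 2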